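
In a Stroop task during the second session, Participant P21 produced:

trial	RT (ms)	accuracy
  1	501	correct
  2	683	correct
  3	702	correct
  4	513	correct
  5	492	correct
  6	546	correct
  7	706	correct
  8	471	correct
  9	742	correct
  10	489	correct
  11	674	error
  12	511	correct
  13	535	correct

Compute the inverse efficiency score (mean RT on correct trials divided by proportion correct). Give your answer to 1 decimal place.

Correct trials (n=12): 501, 683, 702, 513, 492, 546, 706, 471, 742, 489, 511, 535
Mean correct RT = 6891/12 = 574.2500 ms
Proportion correct = 12/13
IES = 574.2500 / (12/13) = 622.104 ms

622.1 ms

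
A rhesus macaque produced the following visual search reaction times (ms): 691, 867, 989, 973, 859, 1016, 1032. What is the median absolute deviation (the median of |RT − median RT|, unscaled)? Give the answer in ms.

59 ms

Sorted: 691, 859, 867, 973, 989, 1016, 1032 → median = 973
|x − 973|: 282, 106, 16, 0, 114, 43, 59
Sorted deviations: 0, 16, 43, 59, 106, 114, 282 → MAD = 59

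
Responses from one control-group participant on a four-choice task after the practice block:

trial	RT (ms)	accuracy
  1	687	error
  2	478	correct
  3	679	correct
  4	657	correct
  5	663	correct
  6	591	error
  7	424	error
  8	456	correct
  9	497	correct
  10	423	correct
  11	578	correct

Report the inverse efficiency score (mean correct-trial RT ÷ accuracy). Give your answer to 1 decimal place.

761.6 ms

Correct trials (n=8): 478, 679, 657, 663, 456, 497, 423, 578
Mean correct RT = 4431/8 = 553.8750 ms
Proportion correct = 8/11
IES = 553.8750 / (8/11) = 761.578 ms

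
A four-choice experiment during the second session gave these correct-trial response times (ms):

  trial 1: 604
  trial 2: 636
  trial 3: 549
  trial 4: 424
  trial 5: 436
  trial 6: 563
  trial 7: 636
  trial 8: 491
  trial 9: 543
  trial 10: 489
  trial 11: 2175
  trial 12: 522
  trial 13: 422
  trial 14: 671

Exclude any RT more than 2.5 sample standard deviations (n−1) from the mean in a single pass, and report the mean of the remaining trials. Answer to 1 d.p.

n = 14, ΣRT = 9161, M = 654.357
Σ(x−M)² = 2573969.21; s = √(2573969.21/13) = 444.969
Cutoffs: 654.357 ± 2.5·444.969 → [-458.1, 1766.8]
Outside: 2175 → excluded.
Retained (n=13): Σ = 6986, mean = 6986/13 = 537.385

537.4 ms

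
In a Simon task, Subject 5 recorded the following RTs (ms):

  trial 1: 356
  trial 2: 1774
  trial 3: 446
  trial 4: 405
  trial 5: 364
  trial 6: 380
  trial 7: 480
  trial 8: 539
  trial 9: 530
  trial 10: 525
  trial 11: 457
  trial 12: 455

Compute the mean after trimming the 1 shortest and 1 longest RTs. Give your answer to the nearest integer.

458 ms

Sorted: 356, 364, 380, 405, 446, 455, 457, 480, 525, 530, 539, 1774
Drop lowest 1 (356) and highest 1 (1774)
Remaining (n=10): Σ = 4581, mean = 4581/10 = 458.100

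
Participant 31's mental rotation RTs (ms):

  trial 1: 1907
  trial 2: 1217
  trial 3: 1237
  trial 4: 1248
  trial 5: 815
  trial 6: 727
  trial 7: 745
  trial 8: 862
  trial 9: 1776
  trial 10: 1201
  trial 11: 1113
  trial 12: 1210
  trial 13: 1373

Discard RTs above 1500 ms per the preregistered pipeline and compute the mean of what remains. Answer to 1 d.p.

Excluded: 1776, 1907
Retained (n=11): Σ = 11748
Mean = 11748/11 = 1068.0000

1068.0 ms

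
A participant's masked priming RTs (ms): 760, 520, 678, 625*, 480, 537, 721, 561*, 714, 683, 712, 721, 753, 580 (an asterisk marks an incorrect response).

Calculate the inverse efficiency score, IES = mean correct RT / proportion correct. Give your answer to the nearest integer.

764 ms

Correct trials (n=12): 760, 520, 678, 480, 537, 721, 714, 683, 712, 721, 753, 580
Mean correct RT = 7859/12 = 654.9167 ms
Proportion correct = 12/14
IES = 654.9167 / (12/14) = 764.069 ms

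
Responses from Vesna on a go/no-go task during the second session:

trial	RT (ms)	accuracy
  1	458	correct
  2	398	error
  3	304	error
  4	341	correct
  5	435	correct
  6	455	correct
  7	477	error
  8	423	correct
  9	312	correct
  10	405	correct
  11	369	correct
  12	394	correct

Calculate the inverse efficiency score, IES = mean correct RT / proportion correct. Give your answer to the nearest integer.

532 ms

Correct trials (n=9): 458, 341, 435, 455, 423, 312, 405, 369, 394
Mean correct RT = 3592/9 = 399.1111 ms
Proportion correct = 9/12
IES = 399.1111 / (9/12) = 532.148 ms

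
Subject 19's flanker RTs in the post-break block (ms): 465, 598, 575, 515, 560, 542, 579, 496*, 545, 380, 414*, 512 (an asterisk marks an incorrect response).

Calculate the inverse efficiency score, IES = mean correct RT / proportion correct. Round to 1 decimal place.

632.5 ms

Correct trials (n=10): 465, 598, 575, 515, 560, 542, 579, 545, 380, 512
Mean correct RT = 5271/10 = 527.1000 ms
Proportion correct = 10/12
IES = 527.1000 / (10/12) = 632.520 ms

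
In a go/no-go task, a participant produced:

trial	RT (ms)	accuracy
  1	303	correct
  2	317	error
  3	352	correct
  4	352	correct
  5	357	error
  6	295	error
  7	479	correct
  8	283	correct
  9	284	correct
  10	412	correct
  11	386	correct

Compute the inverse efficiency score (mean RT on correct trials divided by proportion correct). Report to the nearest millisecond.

Correct trials (n=8): 303, 352, 352, 479, 283, 284, 412, 386
Mean correct RT = 2851/8 = 356.3750 ms
Proportion correct = 8/11
IES = 356.3750 / (8/11) = 490.016 ms

490 ms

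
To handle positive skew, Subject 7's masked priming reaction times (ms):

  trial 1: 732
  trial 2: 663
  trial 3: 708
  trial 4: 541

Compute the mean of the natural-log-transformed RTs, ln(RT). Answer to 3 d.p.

ln(RT): 6.5958, 6.4968, 6.5624, 6.2934
Σ ln(RT) = 25.9484
Mean = 25.9484/4 = 6.48710

6.487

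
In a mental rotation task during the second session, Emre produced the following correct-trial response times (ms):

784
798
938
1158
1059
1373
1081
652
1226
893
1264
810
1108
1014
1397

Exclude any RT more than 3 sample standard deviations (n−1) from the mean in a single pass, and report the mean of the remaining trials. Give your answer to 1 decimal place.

1037.0 ms

n = 15, ΣRT = 15555, M = 1037.000
Σ(x−M)² = 703798.00; s = √(703798.00/14) = 224.213
Cutoffs: 1037.000 ± 3·224.213 → [364.4, 1709.6]
No RTs fall outside the cutoffs; all 15 retained. Mean = 15555/15 = 1037.000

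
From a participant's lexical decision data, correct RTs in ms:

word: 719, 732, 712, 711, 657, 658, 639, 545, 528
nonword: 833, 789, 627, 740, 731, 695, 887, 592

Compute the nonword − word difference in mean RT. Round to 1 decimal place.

M(word) = 5901/9 = 655.667
M(nonword) = 5894/8 = 736.750
Difference = 736.750 − 655.667 = 81.083 ms

81.1 ms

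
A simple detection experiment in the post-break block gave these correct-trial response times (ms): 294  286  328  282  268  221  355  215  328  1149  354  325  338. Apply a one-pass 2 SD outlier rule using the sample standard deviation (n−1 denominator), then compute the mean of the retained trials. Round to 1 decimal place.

299.5 ms

n = 13, ΣRT = 4743, M = 364.846
Σ(x−M)² = 690759.69; s = √(690759.69/12) = 239.924
Cutoffs: 364.846 ± 2·239.924 → [-115.0, 844.7]
Outside: 1149 → excluded.
Retained (n=12): Σ = 3594, mean = 3594/12 = 299.500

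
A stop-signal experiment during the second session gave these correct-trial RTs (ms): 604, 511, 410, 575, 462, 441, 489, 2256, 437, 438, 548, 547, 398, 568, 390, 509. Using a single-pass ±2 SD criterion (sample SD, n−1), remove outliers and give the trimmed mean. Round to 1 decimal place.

488.5 ms

n = 16, ΣRT = 9583, M = 598.938
Σ(x−M)² = 2996160.94; s = √(2996160.94/15) = 446.927
Cutoffs: 598.938 ± 2·446.927 → [-294.9, 1492.8]
Outside: 2256 → excluded.
Retained (n=15): Σ = 7327, mean = 7327/15 = 488.467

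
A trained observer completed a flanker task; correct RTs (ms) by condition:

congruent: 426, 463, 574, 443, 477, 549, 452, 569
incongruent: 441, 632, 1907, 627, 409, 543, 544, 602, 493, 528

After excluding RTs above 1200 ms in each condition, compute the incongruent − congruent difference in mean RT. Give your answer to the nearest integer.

41 ms

incongruent: exclude 1907
M(congruent) = 3953/8 = 494.125
M(incongruent) = 4819/9 = 535.444
Difference = 535.444 − 494.125 = 41.319 ms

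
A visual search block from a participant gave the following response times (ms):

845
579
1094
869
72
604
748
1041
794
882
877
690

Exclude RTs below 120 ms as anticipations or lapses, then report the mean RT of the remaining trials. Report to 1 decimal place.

Excluded: 72
Retained (n=11): Σ = 9023
Mean = 9023/11 = 820.2727

820.3 ms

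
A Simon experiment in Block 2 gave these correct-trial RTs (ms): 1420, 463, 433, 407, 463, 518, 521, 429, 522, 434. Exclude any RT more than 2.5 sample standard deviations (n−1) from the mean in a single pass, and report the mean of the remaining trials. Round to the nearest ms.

n = 10, ΣRT = 5610, M = 561.000
Σ(x−M)² = 835712.00; s = √(835712.00/9) = 304.724
Cutoffs: 561.000 ± 2.5·304.724 → [-200.8, 1322.8]
Outside: 1420 → excluded.
Retained (n=9): Σ = 4190, mean = 4190/9 = 465.556

466 ms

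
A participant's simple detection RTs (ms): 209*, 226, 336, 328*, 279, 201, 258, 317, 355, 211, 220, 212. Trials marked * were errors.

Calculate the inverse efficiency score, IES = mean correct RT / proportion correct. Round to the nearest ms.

314 ms

Correct trials (n=10): 226, 336, 279, 201, 258, 317, 355, 211, 220, 212
Mean correct RT = 2615/10 = 261.5000 ms
Proportion correct = 10/12
IES = 261.5000 / (10/12) = 313.800 ms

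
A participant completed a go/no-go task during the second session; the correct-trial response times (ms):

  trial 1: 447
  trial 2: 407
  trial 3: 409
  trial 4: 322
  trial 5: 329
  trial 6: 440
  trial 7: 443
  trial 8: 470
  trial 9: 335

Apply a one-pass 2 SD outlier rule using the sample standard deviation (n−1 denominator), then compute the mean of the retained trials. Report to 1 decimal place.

n = 9, ΣRT = 3602, M = 400.222
Σ(x−M)² = 26037.56; s = √(26037.56/8) = 57.050
Cutoffs: 400.222 ± 2·57.050 → [286.1, 514.3]
No RTs fall outside the cutoffs; all 9 retained. Mean = 3602/9 = 400.222

400.2 ms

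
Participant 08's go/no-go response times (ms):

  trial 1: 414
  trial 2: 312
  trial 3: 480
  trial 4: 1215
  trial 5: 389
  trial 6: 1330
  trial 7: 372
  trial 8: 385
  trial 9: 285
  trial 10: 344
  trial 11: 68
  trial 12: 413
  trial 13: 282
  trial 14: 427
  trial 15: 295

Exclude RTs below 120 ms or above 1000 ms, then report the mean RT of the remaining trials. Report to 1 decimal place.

Excluded: 68, 1215, 1330
Retained (n=12): Σ = 4398
Mean = 4398/12 = 366.5000

366.5 ms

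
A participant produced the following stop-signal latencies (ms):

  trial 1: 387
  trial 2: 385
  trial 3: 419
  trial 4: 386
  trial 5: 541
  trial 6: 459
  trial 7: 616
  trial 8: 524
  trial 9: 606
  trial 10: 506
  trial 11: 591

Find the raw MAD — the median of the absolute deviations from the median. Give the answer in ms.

Sorted: 385, 386, 387, 419, 459, 506, 524, 541, 591, 606, 616 → median = 506
|x − 506|: 119, 121, 87, 120, 35, 47, 110, 18, 100, 0, 85
Sorted deviations: 0, 18, 35, 47, 85, 87, 100, 110, 119, 120, 121 → MAD = 87

87 ms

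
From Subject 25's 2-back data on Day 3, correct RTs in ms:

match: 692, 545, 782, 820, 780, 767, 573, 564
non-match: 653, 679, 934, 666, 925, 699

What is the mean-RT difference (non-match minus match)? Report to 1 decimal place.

M(match) = 5523/8 = 690.375
M(non-match) = 4556/6 = 759.333
Difference = 759.333 − 690.375 = 68.958 ms

69.0 ms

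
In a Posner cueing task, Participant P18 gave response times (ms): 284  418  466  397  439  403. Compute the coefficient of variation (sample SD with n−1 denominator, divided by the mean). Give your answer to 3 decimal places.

n = 6, Σ = 2407, M = 401.1667
Σ(x−M)² = 19666.833; s = √(19666.833/5) = 62.7166
CV = 62.7166 / 401.1667 = 0.15634

0.156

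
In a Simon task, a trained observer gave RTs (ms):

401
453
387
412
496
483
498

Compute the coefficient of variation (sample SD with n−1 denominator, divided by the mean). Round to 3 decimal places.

0.105

n = 7, Σ = 3130, M = 447.1429
Σ(x−M)² = 13274.857; s = √(13274.857/6) = 47.0370
CV = 47.0370 / 447.1429 = 0.10519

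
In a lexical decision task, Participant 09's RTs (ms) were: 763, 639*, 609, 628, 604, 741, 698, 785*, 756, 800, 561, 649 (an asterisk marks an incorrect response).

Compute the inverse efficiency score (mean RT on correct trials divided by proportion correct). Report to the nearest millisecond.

Correct trials (n=10): 763, 609, 628, 604, 741, 698, 756, 800, 561, 649
Mean correct RT = 6809/10 = 680.9000 ms
Proportion correct = 10/12
IES = 680.9000 / (10/12) = 817.080 ms

817 ms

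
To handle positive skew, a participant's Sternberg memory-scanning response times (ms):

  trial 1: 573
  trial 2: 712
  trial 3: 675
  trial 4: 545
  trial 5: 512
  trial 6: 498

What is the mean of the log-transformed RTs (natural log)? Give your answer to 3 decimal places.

6.364

ln(RT): 6.3509, 6.5681, 6.5147, 6.3008, 6.2383, 6.2106
Σ ln(RT) = 38.1834
Mean = 38.1834/6 = 6.36390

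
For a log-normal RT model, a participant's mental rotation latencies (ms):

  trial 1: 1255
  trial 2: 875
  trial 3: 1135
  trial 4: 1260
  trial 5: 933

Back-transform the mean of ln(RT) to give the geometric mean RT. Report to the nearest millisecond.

ln(RT): 7.1349, 6.7742, 7.0344, 7.1389, 6.8384
Mean ln(RT) = 34.9208/5 = 6.98415
Geometric mean = exp(6.98415) = 1079.39 ms

1079 ms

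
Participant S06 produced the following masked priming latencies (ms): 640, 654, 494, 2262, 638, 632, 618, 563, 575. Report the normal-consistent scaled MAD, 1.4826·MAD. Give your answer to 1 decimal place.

32.6 ms

Sorted: 494, 563, 575, 618, 632, 638, 640, 654, 2262 → median = 632
|x − 632| sorted: 0, 6, 8, 14, 22, 57, 69, 138, 1630 → MAD = 22
Robust SD ≈ 1.4826 × 22 = 32.617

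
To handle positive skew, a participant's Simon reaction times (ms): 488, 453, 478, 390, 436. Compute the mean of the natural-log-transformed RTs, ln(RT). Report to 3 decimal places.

ln(RT): 6.1903, 6.1159, 6.1696, 5.9661, 6.0776
Σ ln(RT) = 30.5196
Mean = 30.5196/5 = 6.10392

6.104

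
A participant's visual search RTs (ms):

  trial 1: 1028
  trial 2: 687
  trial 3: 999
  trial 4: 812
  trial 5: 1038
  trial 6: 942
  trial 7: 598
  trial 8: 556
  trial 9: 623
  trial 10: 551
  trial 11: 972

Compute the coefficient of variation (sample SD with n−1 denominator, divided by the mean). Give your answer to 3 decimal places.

n = 11, Σ = 8806, M = 800.5455
Σ(x−M)² = 404556.727; s = √(404556.727/10) = 201.1360
CV = 201.1360 / 800.5455 = 0.25125

0.251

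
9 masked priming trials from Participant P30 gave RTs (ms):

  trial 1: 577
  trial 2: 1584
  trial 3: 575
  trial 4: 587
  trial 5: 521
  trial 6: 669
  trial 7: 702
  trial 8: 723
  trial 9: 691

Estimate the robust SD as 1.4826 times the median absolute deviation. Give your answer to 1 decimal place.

121.6 ms

Sorted: 521, 575, 577, 587, 669, 691, 702, 723, 1584 → median = 669
|x − 669| sorted: 0, 22, 33, 54, 82, 92, 94, 148, 915 → MAD = 82
Robust SD ≈ 1.4826 × 82 = 121.573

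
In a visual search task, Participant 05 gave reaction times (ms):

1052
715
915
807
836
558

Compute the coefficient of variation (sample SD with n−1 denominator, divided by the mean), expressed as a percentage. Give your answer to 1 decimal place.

n = 6, Σ = 4883, M = 813.8333
Σ(x−M)² = 142714.833; s = √(142714.833/5) = 168.9466
CV = 168.9466 / 813.8333 = 0.20759 = 20.759%

20.8%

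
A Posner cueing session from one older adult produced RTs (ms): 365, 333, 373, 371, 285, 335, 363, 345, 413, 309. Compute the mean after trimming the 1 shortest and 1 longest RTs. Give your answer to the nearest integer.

349 ms

Sorted: 285, 309, 333, 335, 345, 363, 365, 371, 373, 413
Drop lowest 1 (285) and highest 1 (413)
Remaining (n=8): Σ = 2794, mean = 2794/8 = 349.250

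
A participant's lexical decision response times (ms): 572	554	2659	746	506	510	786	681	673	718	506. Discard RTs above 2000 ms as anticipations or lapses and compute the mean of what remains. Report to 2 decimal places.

Excluded: 2659
Retained (n=10): Σ = 6252
Mean = 6252/10 = 625.2000

625.20 ms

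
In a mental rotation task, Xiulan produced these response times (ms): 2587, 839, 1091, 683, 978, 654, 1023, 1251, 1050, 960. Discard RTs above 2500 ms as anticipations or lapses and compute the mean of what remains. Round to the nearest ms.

Excluded: 2587
Retained (n=9): Σ = 8529
Mean = 8529/9 = 947.6667

948 ms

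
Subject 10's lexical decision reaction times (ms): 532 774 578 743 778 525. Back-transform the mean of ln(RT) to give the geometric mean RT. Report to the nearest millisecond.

645 ms

ln(RT): 6.2766, 6.6516, 6.3596, 6.6107, 6.6567, 6.2634
Mean ln(RT) = 38.8186/6 = 6.46977
Geometric mean = exp(6.46977) = 645.33 ms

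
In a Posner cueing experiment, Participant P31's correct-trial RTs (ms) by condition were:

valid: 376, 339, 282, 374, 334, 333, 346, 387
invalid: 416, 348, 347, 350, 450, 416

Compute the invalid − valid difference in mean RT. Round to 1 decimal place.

M(valid) = 2771/8 = 346.375
M(invalid) = 2327/6 = 387.833
Difference = 387.833 − 346.375 = 41.458 ms

41.5 ms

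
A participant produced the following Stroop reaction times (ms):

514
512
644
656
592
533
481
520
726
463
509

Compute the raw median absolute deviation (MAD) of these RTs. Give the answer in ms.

Sorted: 463, 481, 509, 512, 514, 520, 533, 592, 644, 656, 726 → median = 520
|x − 520|: 6, 8, 124, 136, 72, 13, 39, 0, 206, 57, 11
Sorted deviations: 0, 6, 8, 11, 13, 39, 57, 72, 124, 136, 206 → MAD = 39

39 ms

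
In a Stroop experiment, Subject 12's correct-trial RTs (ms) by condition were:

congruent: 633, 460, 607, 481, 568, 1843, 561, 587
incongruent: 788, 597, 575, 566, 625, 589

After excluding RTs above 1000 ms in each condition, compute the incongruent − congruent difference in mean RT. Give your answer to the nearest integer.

67 ms

congruent: exclude 1843
M(congruent) = 3897/7 = 556.714
M(incongruent) = 3740/6 = 623.333
Difference = 623.333 − 556.714 = 66.619 ms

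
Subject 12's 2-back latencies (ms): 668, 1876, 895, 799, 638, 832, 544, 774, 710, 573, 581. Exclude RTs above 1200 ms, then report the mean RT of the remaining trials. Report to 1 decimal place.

Excluded: 1876
Retained (n=10): Σ = 7014
Mean = 7014/10 = 701.4000

701.4 ms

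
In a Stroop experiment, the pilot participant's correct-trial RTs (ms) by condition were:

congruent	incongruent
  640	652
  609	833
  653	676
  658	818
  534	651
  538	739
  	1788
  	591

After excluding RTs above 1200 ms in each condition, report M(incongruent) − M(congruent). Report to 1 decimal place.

103.2 ms

incongruent: exclude 1788
M(congruent) = 3632/6 = 605.333
M(incongruent) = 4960/7 = 708.571
Difference = 708.571 − 605.333 = 103.238 ms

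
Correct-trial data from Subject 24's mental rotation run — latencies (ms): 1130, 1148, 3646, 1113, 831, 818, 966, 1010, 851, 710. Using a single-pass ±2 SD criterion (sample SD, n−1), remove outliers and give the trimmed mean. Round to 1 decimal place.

n = 10, ΣRT = 12223, M = 1222.300
Σ(x−M)² = 6727958.10; s = √(6727958.10/9) = 864.610
Cutoffs: 1222.300 ± 2·864.610 → [-506.9, 2951.5]
Outside: 3646 → excluded.
Retained (n=9): Σ = 8577, mean = 8577/9 = 953.000

953.0 ms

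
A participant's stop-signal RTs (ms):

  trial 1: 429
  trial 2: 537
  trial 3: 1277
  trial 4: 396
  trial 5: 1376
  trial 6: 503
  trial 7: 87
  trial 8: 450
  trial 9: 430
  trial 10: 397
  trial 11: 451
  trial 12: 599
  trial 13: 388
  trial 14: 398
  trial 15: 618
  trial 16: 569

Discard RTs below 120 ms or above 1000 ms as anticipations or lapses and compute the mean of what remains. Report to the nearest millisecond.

Excluded: 87, 1277, 1376
Retained (n=13): Σ = 6165
Mean = 6165/13 = 474.2308

474 ms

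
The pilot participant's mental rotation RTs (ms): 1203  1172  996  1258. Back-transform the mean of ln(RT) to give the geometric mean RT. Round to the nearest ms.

ln(RT): 7.0926, 7.0665, 6.9037, 7.1373
Mean ln(RT) = 28.2001/4 = 7.05002
Geometric mean = exp(7.05002) = 1152.88 ms

1153 ms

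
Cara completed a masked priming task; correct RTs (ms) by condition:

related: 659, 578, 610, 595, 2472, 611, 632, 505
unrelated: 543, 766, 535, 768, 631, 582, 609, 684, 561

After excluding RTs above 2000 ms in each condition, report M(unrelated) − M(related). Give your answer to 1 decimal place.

related: exclude 2472
M(related) = 4190/7 = 598.571
M(unrelated) = 5679/9 = 631.000
Difference = 631.000 − 598.571 = 32.429 ms

32.4 ms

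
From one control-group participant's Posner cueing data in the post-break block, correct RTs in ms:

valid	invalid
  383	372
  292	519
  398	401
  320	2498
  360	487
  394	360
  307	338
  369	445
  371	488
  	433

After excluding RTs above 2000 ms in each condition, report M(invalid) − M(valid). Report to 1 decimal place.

invalid: exclude 2498
M(valid) = 3194/9 = 354.889
M(invalid) = 3843/9 = 427.000
Difference = 427.000 − 354.889 = 72.111 ms

72.1 ms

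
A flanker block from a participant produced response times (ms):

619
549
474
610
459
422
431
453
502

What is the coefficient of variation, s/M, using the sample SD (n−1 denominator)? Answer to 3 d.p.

n = 9, Σ = 4519, M = 502.1111
Σ(x−M)² = 44036.889; s = √(44036.889/8) = 74.1931
CV = 74.1931 / 502.1111 = 0.14776

0.148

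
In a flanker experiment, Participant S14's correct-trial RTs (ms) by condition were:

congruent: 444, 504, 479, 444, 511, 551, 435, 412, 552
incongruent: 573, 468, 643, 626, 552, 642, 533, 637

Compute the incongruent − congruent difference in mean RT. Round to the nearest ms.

103 ms

M(congruent) = 4332/9 = 481.333
M(incongruent) = 4674/8 = 584.250
Difference = 584.250 − 481.333 = 102.917 ms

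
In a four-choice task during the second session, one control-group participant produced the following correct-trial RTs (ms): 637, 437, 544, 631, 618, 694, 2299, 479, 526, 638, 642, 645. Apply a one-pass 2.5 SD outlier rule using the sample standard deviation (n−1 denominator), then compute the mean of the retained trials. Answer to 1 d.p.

590.1 ms

n = 12, ΣRT = 8790, M = 732.500
Σ(x−M)² = 2742471.00; s = √(2742471.00/11) = 499.315
Cutoffs: 732.500 ± 2.5·499.315 → [-515.8, 1980.8]
Outside: 2299 → excluded.
Retained (n=11): Σ = 6491, mean = 6491/11 = 590.091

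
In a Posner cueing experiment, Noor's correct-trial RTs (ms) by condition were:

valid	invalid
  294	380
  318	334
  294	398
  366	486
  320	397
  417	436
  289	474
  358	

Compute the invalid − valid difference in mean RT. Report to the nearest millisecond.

83 ms

M(valid) = 2656/8 = 332.000
M(invalid) = 2905/7 = 415.000
Difference = 415.000 − 332.000 = 83.000 ms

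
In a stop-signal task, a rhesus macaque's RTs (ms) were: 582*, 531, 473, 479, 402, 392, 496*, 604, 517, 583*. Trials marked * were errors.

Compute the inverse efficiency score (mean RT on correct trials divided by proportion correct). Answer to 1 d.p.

693.5 ms

Correct trials (n=7): 531, 473, 479, 402, 392, 604, 517
Mean correct RT = 3398/7 = 485.4286 ms
Proportion correct = 7/10
IES = 485.4286 / (7/10) = 693.469 ms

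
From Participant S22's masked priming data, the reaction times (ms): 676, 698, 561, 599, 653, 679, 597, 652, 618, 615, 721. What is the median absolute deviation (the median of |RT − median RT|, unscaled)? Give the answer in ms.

Sorted: 561, 597, 599, 615, 618, 652, 653, 676, 679, 698, 721 → median = 652
|x − 652|: 24, 46, 91, 53, 1, 27, 55, 0, 34, 37, 69
Sorted deviations: 0, 1, 24, 27, 34, 37, 46, 53, 55, 69, 91 → MAD = 37

37 ms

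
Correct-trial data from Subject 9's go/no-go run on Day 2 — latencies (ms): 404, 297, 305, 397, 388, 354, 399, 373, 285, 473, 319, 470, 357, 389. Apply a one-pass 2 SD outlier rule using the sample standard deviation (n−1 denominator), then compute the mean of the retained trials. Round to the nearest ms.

n = 14, ΣRT = 5210, M = 372.143
Σ(x−M)² = 43769.71; s = √(43769.71/13) = 58.025
Cutoffs: 372.143 ± 2·58.025 → [256.1, 488.2]
No RTs fall outside the cutoffs; all 14 retained. Mean = 5210/14 = 372.143

372 ms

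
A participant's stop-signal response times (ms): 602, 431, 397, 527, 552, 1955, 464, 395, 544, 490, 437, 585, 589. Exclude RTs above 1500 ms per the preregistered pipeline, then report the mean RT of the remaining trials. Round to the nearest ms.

Excluded: 1955
Retained (n=12): Σ = 6013
Mean = 6013/12 = 501.0833

501 ms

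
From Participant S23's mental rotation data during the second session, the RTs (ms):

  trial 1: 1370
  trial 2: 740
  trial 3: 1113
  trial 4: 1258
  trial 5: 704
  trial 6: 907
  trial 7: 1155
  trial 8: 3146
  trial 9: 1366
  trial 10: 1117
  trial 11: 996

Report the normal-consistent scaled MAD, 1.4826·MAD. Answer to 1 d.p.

Sorted: 704, 740, 907, 996, 1113, 1117, 1155, 1258, 1366, 1370, 3146 → median = 1117
|x − 1117| sorted: 0, 4, 38, 121, 141, 210, 249, 253, 377, 413, 2029 → MAD = 210
Robust SD ≈ 1.4826 × 210 = 311.346

311.3 ms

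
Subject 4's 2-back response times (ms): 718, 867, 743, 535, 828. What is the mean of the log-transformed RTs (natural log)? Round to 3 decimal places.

ln(RT): 6.5765, 6.7650, 6.6107, 6.2823, 6.7190
Σ ln(RT) = 32.9535
Mean = 32.9535/5 = 6.59070

6.591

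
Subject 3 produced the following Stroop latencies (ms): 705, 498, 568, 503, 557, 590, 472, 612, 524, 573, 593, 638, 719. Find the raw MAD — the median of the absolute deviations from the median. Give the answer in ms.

Sorted: 472, 498, 503, 524, 557, 568, 573, 590, 593, 612, 638, 705, 719 → median = 573
|x − 573|: 132, 75, 5, 70, 16, 17, 101, 39, 49, 0, 20, 65, 146
Sorted deviations: 0, 5, 16, 17, 20, 39, 49, 65, 70, 75, 101, 132, 146 → MAD = 49

49 ms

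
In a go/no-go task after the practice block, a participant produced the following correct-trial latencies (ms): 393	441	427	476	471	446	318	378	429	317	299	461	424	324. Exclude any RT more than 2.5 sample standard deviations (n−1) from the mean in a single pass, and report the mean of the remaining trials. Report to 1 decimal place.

400.3 ms

n = 14, ΣRT = 5604, M = 400.286
Σ(x−M)² = 50602.86; s = √(50602.86/13) = 62.390
Cutoffs: 400.286 ± 2.5·62.390 → [244.3, 556.3]
No RTs fall outside the cutoffs; all 14 retained. Mean = 5604/14 = 400.286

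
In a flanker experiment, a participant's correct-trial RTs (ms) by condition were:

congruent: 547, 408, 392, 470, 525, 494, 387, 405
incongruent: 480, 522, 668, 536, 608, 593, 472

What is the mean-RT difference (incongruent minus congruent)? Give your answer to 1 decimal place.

M(congruent) = 3628/8 = 453.500
M(incongruent) = 3879/7 = 554.143
Difference = 554.143 − 453.500 = 100.643 ms

100.6 ms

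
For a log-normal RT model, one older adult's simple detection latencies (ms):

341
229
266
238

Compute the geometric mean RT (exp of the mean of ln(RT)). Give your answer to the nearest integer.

ln(RT): 5.8319, 5.4337, 5.5835, 5.4723
Mean ln(RT) = 22.3214/4 = 5.58034
Geometric mean = exp(5.58034) = 265.16 ms

265 ms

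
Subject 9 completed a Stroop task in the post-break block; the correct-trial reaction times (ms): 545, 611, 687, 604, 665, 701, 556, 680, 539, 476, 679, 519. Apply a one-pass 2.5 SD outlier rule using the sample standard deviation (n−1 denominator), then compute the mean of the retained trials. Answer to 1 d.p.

n = 12, ΣRT = 7262, M = 605.167
Σ(x−M)² = 65071.67; s = √(65071.67/11) = 76.913
Cutoffs: 605.167 ± 2.5·76.913 → [412.9, 797.4]
No RTs fall outside the cutoffs; all 12 retained. Mean = 7262/12 = 605.167

605.2 ms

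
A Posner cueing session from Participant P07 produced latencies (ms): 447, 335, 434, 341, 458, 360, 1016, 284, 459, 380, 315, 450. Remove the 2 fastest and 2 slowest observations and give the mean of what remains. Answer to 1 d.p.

400.6 ms

Sorted: 284, 315, 335, 341, 360, 380, 434, 447, 450, 458, 459, 1016
Drop lowest 2 (284, 315) and highest 2 (459, 1016)
Remaining (n=8): Σ = 3205, mean = 3205/8 = 400.625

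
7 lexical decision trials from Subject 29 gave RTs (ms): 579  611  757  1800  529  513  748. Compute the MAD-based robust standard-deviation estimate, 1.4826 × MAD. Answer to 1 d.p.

145.3 ms

Sorted: 513, 529, 579, 611, 748, 757, 1800 → median = 611
|x − 611| sorted: 0, 32, 82, 98, 137, 146, 1189 → MAD = 98
Robust SD ≈ 1.4826 × 98 = 145.295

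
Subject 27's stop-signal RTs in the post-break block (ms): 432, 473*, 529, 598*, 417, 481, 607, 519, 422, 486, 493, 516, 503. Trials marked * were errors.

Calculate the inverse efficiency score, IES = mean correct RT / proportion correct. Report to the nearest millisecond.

Correct trials (n=11): 432, 529, 417, 481, 607, 519, 422, 486, 493, 516, 503
Mean correct RT = 5405/11 = 491.3636 ms
Proportion correct = 11/13
IES = 491.3636 / (11/13) = 580.702 ms

581 ms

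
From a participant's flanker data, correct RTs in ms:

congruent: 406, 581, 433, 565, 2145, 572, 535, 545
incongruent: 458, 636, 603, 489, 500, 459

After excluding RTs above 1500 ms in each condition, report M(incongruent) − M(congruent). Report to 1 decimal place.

4.6 ms

congruent: exclude 2145
M(congruent) = 3637/7 = 519.571
M(incongruent) = 3145/6 = 524.167
Difference = 524.167 − 519.571 = 4.595 ms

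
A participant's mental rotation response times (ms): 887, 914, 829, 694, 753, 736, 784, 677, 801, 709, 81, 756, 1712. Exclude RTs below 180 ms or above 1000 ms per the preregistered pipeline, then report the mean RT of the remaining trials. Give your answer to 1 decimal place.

776.4 ms

Excluded: 81, 1712
Retained (n=11): Σ = 8540
Mean = 8540/11 = 776.3636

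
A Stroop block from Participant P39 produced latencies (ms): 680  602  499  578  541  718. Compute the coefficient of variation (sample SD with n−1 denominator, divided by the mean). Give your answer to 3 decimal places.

0.138

n = 6, Σ = 3618, M = 603.0000
Σ(x−M)² = 34440.000; s = √(34440.000/5) = 82.9940
CV = 82.9940 / 603.0000 = 0.13764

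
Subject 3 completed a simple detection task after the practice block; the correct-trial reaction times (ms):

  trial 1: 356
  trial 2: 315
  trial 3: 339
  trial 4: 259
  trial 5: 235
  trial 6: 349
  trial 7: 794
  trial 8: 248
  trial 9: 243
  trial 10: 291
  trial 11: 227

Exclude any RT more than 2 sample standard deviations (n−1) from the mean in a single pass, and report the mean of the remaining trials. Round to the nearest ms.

286 ms

n = 11, ΣRT = 3656, M = 332.364
Σ(x−M)² = 257066.55; s = √(257066.55/10) = 160.333
Cutoffs: 332.364 ± 2·160.333 → [11.7, 653.0]
Outside: 794 → excluded.
Retained (n=10): Σ = 2862, mean = 2862/10 = 286.200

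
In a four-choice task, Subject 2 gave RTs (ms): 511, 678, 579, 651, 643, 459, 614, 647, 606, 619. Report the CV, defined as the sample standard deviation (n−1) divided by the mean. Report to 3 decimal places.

0.113

n = 10, Σ = 6007, M = 600.7000
Σ(x−M)² = 41574.100; s = √(41574.100/9) = 67.9658
CV = 67.9658 / 600.7000 = 0.11314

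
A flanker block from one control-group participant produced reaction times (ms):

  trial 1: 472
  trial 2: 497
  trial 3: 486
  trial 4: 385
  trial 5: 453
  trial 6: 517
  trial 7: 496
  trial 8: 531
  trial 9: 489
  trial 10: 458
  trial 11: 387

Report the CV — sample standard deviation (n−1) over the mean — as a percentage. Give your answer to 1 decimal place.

10.1%

n = 11, Σ = 5171, M = 470.0909
Σ(x−M)² = 22502.909; s = √(22502.909/10) = 47.4372
CV = 47.4372 / 470.0909 = 0.10091 = 10.091%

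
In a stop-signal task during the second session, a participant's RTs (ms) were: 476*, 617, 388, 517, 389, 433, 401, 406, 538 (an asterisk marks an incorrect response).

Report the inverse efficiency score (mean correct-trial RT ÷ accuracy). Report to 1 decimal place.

518.8 ms

Correct trials (n=8): 617, 388, 517, 389, 433, 401, 406, 538
Mean correct RT = 3689/8 = 461.1250 ms
Proportion correct = 8/9
IES = 461.1250 / (8/9) = 518.766 ms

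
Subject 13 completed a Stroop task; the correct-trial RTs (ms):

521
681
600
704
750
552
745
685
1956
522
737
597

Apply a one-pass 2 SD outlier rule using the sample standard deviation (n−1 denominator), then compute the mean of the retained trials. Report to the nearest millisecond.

645 ms

n = 12, ΣRT = 9050, M = 754.167
Σ(x−M)² = 1655061.67; s = √(1655061.67/11) = 387.892
Cutoffs: 754.167 ± 2·387.892 → [-21.6, 1530.0]
Outside: 1956 → excluded.
Retained (n=11): Σ = 7094, mean = 7094/11 = 644.909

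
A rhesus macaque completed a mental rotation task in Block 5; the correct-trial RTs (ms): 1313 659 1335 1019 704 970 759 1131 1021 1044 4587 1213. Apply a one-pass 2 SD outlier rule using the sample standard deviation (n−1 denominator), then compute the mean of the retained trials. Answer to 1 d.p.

n = 12, ΣRT = 15755, M = 1312.917
Σ(x−M)² = 12229906.92; s = √(12229906.92/11) = 1054.424
Cutoffs: 1312.917 ± 2·1054.424 → [-795.9, 3421.8]
Outside: 4587 → excluded.
Retained (n=11): Σ = 11168, mean = 11168/11 = 1015.273

1015.3 ms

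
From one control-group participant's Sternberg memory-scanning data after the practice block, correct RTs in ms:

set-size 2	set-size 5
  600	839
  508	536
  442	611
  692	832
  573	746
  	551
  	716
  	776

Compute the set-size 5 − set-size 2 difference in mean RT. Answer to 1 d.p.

137.9 ms

M(set-size 2) = 2815/5 = 563.000
M(set-size 5) = 5607/8 = 700.875
Difference = 700.875 − 563.000 = 137.875 ms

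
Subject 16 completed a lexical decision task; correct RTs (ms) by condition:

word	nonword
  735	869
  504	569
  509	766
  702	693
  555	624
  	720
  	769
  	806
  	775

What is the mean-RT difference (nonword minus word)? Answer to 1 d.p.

M(word) = 3005/5 = 601.000
M(nonword) = 6591/9 = 732.333
Difference = 732.333 − 601.000 = 131.333 ms

131.3 ms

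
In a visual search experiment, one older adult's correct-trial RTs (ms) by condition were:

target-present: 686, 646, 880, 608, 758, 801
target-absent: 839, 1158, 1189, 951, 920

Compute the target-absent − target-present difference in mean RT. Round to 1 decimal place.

M(target-present) = 4379/6 = 729.833
M(target-absent) = 5057/5 = 1011.400
Difference = 1011.400 − 729.833 = 281.567 ms

281.6 ms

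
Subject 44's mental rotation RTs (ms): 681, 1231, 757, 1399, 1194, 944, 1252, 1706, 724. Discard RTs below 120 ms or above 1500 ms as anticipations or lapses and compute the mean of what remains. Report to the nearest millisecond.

1023 ms

Excluded: 1706
Retained (n=8): Σ = 8182
Mean = 8182/8 = 1022.7500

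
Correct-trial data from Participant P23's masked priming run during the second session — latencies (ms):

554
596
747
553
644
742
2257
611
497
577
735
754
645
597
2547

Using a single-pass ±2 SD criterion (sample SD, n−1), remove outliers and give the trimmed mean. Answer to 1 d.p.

634.8 ms

n = 15, ΣRT = 13056, M = 870.400
Σ(x−M)² = 5542999.60; s = √(5542999.60/14) = 629.229
Cutoffs: 870.400 ± 2·629.229 → [-388.1, 2128.9]
Outside: 2257, 2547 → excluded.
Retained (n=13): Σ = 8252, mean = 8252/13 = 634.769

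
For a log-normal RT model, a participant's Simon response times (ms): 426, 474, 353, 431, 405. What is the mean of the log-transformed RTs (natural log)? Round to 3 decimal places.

ln(RT): 6.0544, 6.1612, 5.8665, 6.0661, 6.0039
Σ ln(RT) = 30.1521
Mean = 30.1521/5 = 6.03042

6.030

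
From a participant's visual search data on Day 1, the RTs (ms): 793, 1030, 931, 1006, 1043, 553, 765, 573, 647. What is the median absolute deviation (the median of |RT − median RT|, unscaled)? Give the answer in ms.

213 ms

Sorted: 553, 573, 647, 765, 793, 931, 1006, 1030, 1043 → median = 793
|x − 793|: 0, 237, 138, 213, 250, 240, 28, 220, 146
Sorted deviations: 0, 28, 138, 146, 213, 220, 237, 240, 250 → MAD = 213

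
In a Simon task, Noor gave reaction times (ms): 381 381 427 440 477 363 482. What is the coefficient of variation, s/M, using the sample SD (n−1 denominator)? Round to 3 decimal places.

n = 7, Σ = 2951, M = 421.5714
Σ(x−M)² = 13815.714; s = √(13815.714/6) = 47.9856
CV = 47.9856 / 421.5714 = 0.11383

0.114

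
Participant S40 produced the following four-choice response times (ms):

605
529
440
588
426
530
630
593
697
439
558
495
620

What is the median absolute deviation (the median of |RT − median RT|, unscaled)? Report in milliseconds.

62 ms

Sorted: 426, 439, 440, 495, 529, 530, 558, 588, 593, 605, 620, 630, 697 → median = 558
|x − 558|: 47, 29, 118, 30, 132, 28, 72, 35, 139, 119, 0, 63, 62
Sorted deviations: 0, 28, 29, 30, 35, 47, 62, 63, 72, 118, 119, 132, 139 → MAD = 62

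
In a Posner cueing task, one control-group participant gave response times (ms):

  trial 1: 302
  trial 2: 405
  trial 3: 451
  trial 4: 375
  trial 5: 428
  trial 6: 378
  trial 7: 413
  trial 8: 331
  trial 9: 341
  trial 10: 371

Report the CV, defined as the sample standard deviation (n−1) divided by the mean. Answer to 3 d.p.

n = 10, Σ = 3795, M = 379.5000
Σ(x−M)² = 19172.500; s = √(19172.500/9) = 46.1549
CV = 46.1549 / 379.5000 = 0.12162

0.122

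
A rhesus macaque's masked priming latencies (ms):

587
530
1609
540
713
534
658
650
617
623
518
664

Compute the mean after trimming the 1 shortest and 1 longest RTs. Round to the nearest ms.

Sorted: 518, 530, 534, 540, 587, 617, 623, 650, 658, 664, 713, 1609
Drop lowest 1 (518) and highest 1 (1609)
Remaining (n=10): Σ = 6116, mean = 6116/10 = 611.600

612 ms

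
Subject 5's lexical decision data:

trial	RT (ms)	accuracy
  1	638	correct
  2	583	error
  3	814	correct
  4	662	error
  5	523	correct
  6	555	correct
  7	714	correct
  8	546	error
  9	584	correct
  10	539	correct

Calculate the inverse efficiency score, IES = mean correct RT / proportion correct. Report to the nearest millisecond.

Correct trials (n=7): 638, 814, 523, 555, 714, 584, 539
Mean correct RT = 4367/7 = 623.8571 ms
Proportion correct = 7/10
IES = 623.8571 / (7/10) = 891.224 ms

891 ms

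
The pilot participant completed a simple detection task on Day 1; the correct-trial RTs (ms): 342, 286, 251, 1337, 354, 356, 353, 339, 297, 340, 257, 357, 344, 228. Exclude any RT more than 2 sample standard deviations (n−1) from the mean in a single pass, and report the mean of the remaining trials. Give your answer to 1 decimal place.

n = 14, ΣRT = 5441, M = 388.643
Σ(x−M)² = 993933.21; s = √(993933.21/13) = 276.508
Cutoffs: 388.643 ± 2·276.508 → [-164.4, 941.7]
Outside: 1337 → excluded.
Retained (n=13): Σ = 4104, mean = 4104/13 = 315.692

315.7 ms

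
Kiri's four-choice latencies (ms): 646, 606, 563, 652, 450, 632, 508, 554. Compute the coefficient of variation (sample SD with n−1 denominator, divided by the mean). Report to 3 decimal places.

0.124

n = 8, Σ = 4611, M = 576.3750
Σ(x−M)² = 35863.875; s = √(35863.875/7) = 71.5780
CV = 71.5780 / 576.3750 = 0.12419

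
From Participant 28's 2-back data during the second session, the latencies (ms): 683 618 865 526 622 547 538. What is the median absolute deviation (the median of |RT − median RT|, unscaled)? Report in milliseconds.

Sorted: 526, 538, 547, 618, 622, 683, 865 → median = 618
|x − 618|: 65, 0, 247, 92, 4, 71, 80
Sorted deviations: 0, 4, 65, 71, 80, 92, 247 → MAD = 71

71 ms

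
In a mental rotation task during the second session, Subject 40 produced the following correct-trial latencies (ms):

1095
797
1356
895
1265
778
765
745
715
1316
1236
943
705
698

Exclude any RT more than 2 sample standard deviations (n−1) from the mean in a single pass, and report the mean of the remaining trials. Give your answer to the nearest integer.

n = 14, ΣRT = 13309, M = 950.643
Σ(x−M)² = 811903.21; s = √(811903.21/13) = 249.908
Cutoffs: 950.643 ± 2·249.908 → [450.8, 1450.5]
No RTs fall outside the cutoffs; all 14 retained. Mean = 13309/14 = 950.643

951 ms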